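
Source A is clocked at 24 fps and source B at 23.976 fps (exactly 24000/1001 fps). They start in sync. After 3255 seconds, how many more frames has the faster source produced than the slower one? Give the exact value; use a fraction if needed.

11160/143 frames

A emits 24 × 3255 = 78120 frames; B emits 24000/1001 × 3255 = 11160000/143.
Difference = 11160/143 frames (≈ 78.0420); B is behind A.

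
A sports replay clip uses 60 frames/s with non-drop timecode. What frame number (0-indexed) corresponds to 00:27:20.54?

Total seconds to the label: (0 × 3600 + 27 × 60 + 20) = 1640.
Frame index = 1640 × 60 + 54 = 98454.

frame 98454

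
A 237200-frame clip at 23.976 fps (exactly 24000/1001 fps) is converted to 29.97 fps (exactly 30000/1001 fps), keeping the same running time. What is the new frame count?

Target frames = source frames × (target rate / source rate) = 237200 × (30000/1001)/(24000/1001) = 237200 × 5/4 = 296500.

296500 frames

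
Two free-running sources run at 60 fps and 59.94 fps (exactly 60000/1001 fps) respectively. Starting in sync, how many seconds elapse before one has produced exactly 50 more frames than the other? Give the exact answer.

The gap grows by |60000/1001 − 60| = 60/1001 frames per second.
Time for a 50-frame gap: 50 ÷ (60/1001) = 5005/6 s.

5005/6 seconds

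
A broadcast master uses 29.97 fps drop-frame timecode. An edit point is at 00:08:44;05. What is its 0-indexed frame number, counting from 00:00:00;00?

Complete 10-minute blocks: 0, each 17982 frames → 0.
Remaining 8 whole minutes in the current block: 1800 + 7 × 1798 = 14386 frames.
Within the current minute: 44 × 30 + 5 − 2 = 1323 (labels ;00/;01 skipped at this minute). Total = 0 + 14386 + 1323 = 15709.

15709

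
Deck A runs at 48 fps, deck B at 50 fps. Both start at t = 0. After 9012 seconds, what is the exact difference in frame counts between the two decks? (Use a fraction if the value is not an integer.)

18024 frames

A emits 48 × 9012 = 432576 frames; B emits 50 × 9012 = 450600.
Difference = 18024 frames; B is ahead of A.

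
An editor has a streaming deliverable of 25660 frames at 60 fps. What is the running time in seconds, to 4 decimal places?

427.6667 seconds

Running time = 25660 × 1/60 = 1283/3 s ≈ 427.6667 s.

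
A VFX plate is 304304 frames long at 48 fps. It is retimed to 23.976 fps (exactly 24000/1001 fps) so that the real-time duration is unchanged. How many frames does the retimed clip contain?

152000 frames

Target frames = source frames × (target rate / source rate) = 304304 × (24000/1001)/(48) = 304304 × 500/1001 = 152000.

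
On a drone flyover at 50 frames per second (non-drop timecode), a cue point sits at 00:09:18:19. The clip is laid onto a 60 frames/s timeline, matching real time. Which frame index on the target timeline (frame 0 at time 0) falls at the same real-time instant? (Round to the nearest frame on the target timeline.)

frame 33503

Source frame index: (0×3600 + 9×60 + 18) × 50 + 19 = 27919.
Real time: 27919 / (50) = 27919/50 s.
Target frame: (27919/50) × (60) = 167514/5 ≈ 33502.800 → 33503.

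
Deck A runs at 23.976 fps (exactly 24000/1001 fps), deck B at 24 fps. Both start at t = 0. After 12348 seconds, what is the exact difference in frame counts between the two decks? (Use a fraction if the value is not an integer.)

A emits 24000/1001 × 12348 = 42336000/143 frames; B emits 24 × 12348 = 296352.
Difference = 42336/143 frames (≈ 296.0559); B is ahead of A.

42336/143 frames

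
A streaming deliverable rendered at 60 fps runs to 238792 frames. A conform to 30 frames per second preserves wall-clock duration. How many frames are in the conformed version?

119396 frames

Frames at target rate = 238792 × (30) / (60) = 119396.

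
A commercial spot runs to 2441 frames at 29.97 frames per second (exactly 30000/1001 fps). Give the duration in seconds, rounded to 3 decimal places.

Running time = 2441 × 1001/30000 = 2443441/30000 s ≈ 81.448 s.

81.448 seconds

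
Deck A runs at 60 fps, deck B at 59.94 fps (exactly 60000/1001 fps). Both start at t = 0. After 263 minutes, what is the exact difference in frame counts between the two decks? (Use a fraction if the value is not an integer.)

946800/1001 frames

263 min = 15780 s.
A emits 60 × 15780 = 946800 frames; B emits 60000/1001 × 15780 = 946800000/1001.
Difference = 946800/1001 frames (≈ 945.8541); B is behind A.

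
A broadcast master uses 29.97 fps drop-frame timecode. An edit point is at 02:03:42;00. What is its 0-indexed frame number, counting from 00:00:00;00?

Complete 10-minute blocks: 12, each 17982 frames → 215784.
Remaining 3 whole minutes in the current block: 1800 + 2 × 1798 = 5396 frames.
Within the current minute: 42 × 30 + 0 − 2 = 1258 (labels ;00/;01 skipped at this minute). Total = 215784 + 5396 + 1258 = 222438.

222438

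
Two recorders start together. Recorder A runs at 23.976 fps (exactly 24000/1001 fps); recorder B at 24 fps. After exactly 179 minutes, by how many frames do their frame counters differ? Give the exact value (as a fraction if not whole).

179 min = 10740 s.
A emits 24000/1001 × 10740 = 257760000/1001 frames; B emits 24 × 10740 = 257760.
Difference = 257760/1001 frames (≈ 257.5025); B is ahead of A.

257760/1001 frames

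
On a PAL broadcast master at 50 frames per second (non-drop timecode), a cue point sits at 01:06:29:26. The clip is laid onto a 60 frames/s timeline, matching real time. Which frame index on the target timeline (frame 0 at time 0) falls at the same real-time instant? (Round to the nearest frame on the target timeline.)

Source frame index: (1×3600 + 6×60 + 29) × 50 + 26 = 199476.
Real time: 199476 / (50) = 99738/25 s.
Target frame: (99738/25) × (60) = 1196856/5 ≈ 239371.200 → 239371.

frame 239371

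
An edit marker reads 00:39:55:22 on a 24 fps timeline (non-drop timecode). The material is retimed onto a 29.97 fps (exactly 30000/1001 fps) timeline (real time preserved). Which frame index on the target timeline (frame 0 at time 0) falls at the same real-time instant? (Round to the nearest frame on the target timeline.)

Source frame index: (0×3600 + 39×60 + 55) × 24 + 22 = 57502.
Real time: 57502 / (24) = 28751/12 s.
Target frame: (28751/12) × (30000/1001) = 71877500/1001 ≈ 71805.694 → 71806.

frame 71806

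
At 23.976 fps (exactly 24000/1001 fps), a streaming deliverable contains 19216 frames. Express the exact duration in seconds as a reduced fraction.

Running time = 19216 ÷ (24000/1001) = 19216 × 1001/24000 = 1202201/1500 s.

1202201/1500 seconds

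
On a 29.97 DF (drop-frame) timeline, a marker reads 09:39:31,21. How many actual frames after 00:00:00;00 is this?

1042107

Complete 10-minute blocks: 57, each 17982 frames → 1024974.
Remaining 9 whole minutes in the current block: 1800 + 8 × 1798 = 16184 frames.
Within the current minute: 31 × 30 + 21 − 2 = 949 (labels ;00/;01 skipped at this minute). Total = 1024974 + 16184 + 949 = 1042107.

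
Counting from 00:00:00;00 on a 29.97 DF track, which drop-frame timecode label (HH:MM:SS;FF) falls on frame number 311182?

Each 10-minute DF block holds 10 × 60 × 30 − 9 × 2 = 17982 frames. 311182 ÷ 17982 → 17 full blocks, remainder 5488.
Within the partial block the first minute is 1800 frames and each further minute 1798, so 3 further minute boundaries passed. Total skipped labels = 18 × 17 + 2 × 3 = 312.
Non-drop label index = 311182 + 312 = 311494; at 30 labels/s that is 02:53:03:04, i.e. DF 02:53:03;04.

02:53:03;04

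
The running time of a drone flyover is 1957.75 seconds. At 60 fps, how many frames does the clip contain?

Frames = 1957.75 × 60 = 117465.

117465 frames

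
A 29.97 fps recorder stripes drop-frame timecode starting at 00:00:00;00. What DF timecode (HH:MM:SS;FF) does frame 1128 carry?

00:00:37;18

Ten DF minutes hold 17982 frames, so frame 1128 lies in block 0 (frames 0–17981) with 1128 frames into that block.
The block's first minute is 1800 frames and the rest 1798 each; 1128 frames reaches minute 0, so 0 × 18 + 0 × 2 = 0 labels have been skipped so far.
Adding those back, label number 1128 + 0 = 1128 at 30 labels/s is 37 s + 18 f = 0 h 0 min 37 s frame 18, i.e. 00:00:37;18.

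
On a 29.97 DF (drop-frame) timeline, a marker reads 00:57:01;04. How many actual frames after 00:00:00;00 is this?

Complete 10-minute blocks: 5, each 17982 frames → 89910.
Remaining 7 whole minutes in the current block: 1800 + 6 × 1798 = 12588 frames.
Within the current minute: 1 × 30 + 4 − 2 = 32 (labels ;00/;01 skipped at this minute). Total = 89910 + 12588 + 32 = 102530.

102530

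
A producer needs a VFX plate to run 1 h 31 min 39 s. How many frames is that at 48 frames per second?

1 h 31 min 39 s = 5499 s.
Frames = 5499 × 48 = 263952.

263952 frames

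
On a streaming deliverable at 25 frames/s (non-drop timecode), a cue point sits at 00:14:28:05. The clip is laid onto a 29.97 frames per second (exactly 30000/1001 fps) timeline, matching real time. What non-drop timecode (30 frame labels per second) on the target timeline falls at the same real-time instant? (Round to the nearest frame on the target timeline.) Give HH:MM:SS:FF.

00:14:27:10

Source frame index: (0×3600 + 14×60 + 28) × 25 + 5 = 21705.
Real time: 21705 / (25) = 4341/5 s.
Target frame: (4341/5) × (30000/1001) = 26046000/1001 ≈ 26019.980 → 26020.
At 30 labels/s: frame 26020 → 00:14:27:10.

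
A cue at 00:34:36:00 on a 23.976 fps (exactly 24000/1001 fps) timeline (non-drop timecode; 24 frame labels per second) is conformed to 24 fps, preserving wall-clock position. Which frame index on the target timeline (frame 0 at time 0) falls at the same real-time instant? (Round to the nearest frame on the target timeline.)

frame 49874

Source frame index: (0×3600 + 34×60 + 36) × 24 + 0 = 49824.
Real time: 49824 / (24000/1001) = 519519/250 s.
Target frame: (519519/250) × (24) = 6234228/125 ≈ 49873.824 → 49874.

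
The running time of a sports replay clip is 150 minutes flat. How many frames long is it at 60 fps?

540000 frames

150 min = 9000 s.
Frames = 9000 × 60 = 540000.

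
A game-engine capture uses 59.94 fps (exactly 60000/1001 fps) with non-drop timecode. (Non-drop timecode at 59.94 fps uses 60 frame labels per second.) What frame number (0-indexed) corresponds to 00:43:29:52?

frame 156592

Total seconds to the label: (0 × 3600 + 43 × 60 + 29) = 2609.
Frame index = 2609 × 60 + 52 = 156592.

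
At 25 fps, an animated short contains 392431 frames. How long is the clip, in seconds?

Running time = 392431 / (25) = 15697.24 s.

15697.24 seconds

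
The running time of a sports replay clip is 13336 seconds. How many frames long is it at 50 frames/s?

Frames = 13336 × 50 = 666800.

666800 frames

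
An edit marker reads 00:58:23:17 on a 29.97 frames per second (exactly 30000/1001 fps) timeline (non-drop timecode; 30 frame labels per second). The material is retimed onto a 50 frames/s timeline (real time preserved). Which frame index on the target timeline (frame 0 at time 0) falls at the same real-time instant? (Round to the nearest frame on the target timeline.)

Source frame index: (0×3600 + 58×60 + 23) × 30 + 17 = 105107.
Real time: 105107 / (30000/1001) = 105212107/30000 s.
Target frame: (105212107/30000) × (50) = 105212107/600 ≈ 175353.512 → 175354.

frame 175354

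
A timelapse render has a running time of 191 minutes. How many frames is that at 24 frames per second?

191 min = 11460 s.
Frames = 11460 × 24 = 275040.

275040 frames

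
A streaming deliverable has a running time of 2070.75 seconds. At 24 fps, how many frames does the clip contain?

Frames = 2070.75 × 24 = 49698.

49698 frames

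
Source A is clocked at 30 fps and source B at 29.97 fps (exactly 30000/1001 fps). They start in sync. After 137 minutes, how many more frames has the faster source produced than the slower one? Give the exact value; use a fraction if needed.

137 min = 8220 s.
A emits 30 × 8220 = 246600 frames; B emits 30000/1001 × 8220 = 246600000/1001.
Difference = 246600/1001 frames (≈ 246.3536); B is behind A.

246600/1001 frames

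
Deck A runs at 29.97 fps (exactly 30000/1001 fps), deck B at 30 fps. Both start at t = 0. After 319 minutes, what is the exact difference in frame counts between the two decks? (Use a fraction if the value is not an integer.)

319 min = 19140 s.
A emits 30000/1001 × 19140 = 52200000/91 frames; B emits 30 × 19140 = 574200.
Difference = 52200/91 frames (≈ 573.6264); B is ahead of A.

52200/91 frames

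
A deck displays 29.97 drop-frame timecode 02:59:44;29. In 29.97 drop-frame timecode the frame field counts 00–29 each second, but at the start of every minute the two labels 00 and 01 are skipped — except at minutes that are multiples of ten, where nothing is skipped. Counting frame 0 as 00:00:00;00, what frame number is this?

323225

As if non-drop at 30 labels/s: (2 × 3600 + 59 × 60 + 44) × 30 + 29 = 323549.
Minute boundaries passed: 179; those not divisible by 10: 179 − 17 = 162; dropped labels = 2 × 162 = 324.
Actual frame index = 323549 − 324 = 323225.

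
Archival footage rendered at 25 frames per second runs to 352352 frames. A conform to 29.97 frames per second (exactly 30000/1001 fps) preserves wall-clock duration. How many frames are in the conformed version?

422400 frames

Target frames = source frames × (target rate / source rate) = 352352 × (30000/1001)/(25) = 352352 × 1200/1001 = 422400.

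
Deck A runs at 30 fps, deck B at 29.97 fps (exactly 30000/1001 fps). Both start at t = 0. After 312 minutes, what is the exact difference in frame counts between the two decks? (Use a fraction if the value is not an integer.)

43200/77 frames

312 min = 18720 s.
A emits 30 × 18720 = 561600 frames; B emits 30000/1001 × 18720 = 43200000/77.
Difference = 43200/77 frames (≈ 561.0390); B is behind A.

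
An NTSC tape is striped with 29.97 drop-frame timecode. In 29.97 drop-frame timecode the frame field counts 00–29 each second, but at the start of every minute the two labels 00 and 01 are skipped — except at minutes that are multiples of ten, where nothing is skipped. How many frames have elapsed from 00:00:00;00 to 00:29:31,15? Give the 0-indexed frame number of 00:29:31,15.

As if non-drop at 30 labels/s: (0 × 3600 + 29 × 60 + 31) × 30 + 15 = 53145.
Minute boundaries passed: 29; those not divisible by 10: 29 − 2 = 27; dropped labels = 2 × 27 = 54.
Actual frame index = 53145 − 54 = 53091.

53091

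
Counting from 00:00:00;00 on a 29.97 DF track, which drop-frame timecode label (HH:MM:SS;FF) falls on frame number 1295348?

12:00:21;14

Ten DF minutes hold 17982 frames, so frame 1295348 lies in block 72 (frames 1294704–1312685) with 644 frames into that block.
The block's first minute is 1800 frames and the rest 1798 each; 644 frames reaches minute 0, so 72 × 18 + 0 × 2 = 1296 labels have been skipped so far.
Adding those back, label number 1295348 + 1296 = 1296644 at 30 labels/s is 43221 s + 14 f = 12 h 0 min 21 s frame 14, i.e. 12:00:21;14.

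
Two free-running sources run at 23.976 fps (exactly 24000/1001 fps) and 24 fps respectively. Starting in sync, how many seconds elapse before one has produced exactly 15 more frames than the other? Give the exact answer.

625.625 seconds

The gap grows by |24 − 24000/1001| = 24/1001 frames per second.
Time for a 15-frame gap: 15 ÷ (24/1001) = 625.625 s.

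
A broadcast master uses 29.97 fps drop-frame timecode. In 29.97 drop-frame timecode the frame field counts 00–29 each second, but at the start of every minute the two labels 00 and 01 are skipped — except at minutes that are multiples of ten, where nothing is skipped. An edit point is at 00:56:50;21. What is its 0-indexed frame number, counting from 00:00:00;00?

102219

As if non-drop at 30 labels/s: (0 × 3600 + 56 × 60 + 50) × 30 + 21 = 102321.
Minute boundaries passed: 56; those not divisible by 10: 56 − 5 = 51; dropped labels = 2 × 51 = 102.
Actual frame index = 102321 − 102 = 102219.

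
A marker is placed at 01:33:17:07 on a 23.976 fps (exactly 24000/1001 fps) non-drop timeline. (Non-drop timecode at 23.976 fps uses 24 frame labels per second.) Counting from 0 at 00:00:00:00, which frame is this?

Total seconds to the label: (1 × 3600 + 33 × 60 + 17) = 5597.
Frame index = 5597 × 24 + 7 = 134335.

frame 134335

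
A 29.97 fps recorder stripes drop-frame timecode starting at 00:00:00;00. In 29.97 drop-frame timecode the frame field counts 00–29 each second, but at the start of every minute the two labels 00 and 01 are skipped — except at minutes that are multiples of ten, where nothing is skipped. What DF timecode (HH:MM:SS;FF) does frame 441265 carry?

04:05:23;17

Ten DF minutes hold 17982 frames, so frame 441265 lies in block 24 (frames 431568–449549) with 9697 frames into that block.
The block's first minute is 1800 frames and the rest 1798 each; 9697 frames reaches minute 5, so 24 × 18 + 5 × 2 = 442 labels have been skipped so far.
Adding those back, label number 441265 + 442 = 441707 at 30 labels/s is 14723 s + 17 f = 4 h 5 min 23 s frame 17, i.e. 04:05:23;17.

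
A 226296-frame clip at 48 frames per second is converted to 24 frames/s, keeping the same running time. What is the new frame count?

Frames at target rate = 226296 × (24) / (48) = 113148.

113148 frames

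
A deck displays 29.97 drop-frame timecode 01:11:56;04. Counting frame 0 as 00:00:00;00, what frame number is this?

Complete 10-minute blocks: 7, each 17982 frames → 125874.
Remaining 1 whole minute in the current block: 1800 + 0 × 1798 = 1800 frames.
Within the current minute: 56 × 30 + 4 − 2 = 1682 (labels ;00/;01 skipped at this minute). Total = 125874 + 1800 + 1682 = 129356.

129356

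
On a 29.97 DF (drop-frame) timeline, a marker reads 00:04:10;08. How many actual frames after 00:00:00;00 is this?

Complete 10-minute blocks: 0, each 17982 frames → 0.
Remaining 4 whole minutes in the current block: 1800 + 3 × 1798 = 7194 frames.
Within the current minute: 10 × 30 + 8 − 2 = 306 (labels ;00/;01 skipped at this minute). Total = 0 + 7194 + 306 = 7500.

7500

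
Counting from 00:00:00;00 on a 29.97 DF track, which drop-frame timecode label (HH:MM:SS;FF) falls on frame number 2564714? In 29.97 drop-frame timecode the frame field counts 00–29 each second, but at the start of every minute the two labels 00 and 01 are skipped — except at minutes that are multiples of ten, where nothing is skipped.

Each 10-minute DF block holds 10 × 60 × 30 − 9 × 2 = 17982 frames. 2564714 ÷ 17982 → 142 full blocks, remainder 11270.
Within the partial block the first minute is 1800 frames and each further minute 1798, so 6 further minute boundaries passed. Total skipped labels = 18 × 142 + 2 × 6 = 2568.
Non-drop label index = 2564714 + 2568 = 2567282; at 30 labels/s that is 23:46:16:02, i.e. DF 23:46:16;02.

23:46:16;02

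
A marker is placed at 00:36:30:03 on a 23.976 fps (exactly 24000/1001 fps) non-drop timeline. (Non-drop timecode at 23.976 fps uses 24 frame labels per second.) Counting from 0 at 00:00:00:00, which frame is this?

Total seconds to the label: (0 × 3600 + 36 × 60 + 30) = 2190.
Frame index = 2190 × 24 + 3 = 52563.

52563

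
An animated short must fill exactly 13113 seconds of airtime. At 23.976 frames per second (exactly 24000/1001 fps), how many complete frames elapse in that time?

314397 frames

Frames = 13113 × 24000/1001 = 314712000/1001 ≈ 314397.6024.
Complete frames: 314397.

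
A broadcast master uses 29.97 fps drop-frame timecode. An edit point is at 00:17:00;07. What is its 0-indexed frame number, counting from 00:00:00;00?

As if non-drop at 30 labels/s: (0 × 3600 + 17 × 60 + 0) × 30 + 7 = 30607.
Minute boundaries passed: 17; those not divisible by 10: 17 − 1 = 16; dropped labels = 2 × 16 = 32.
Actual frame index = 30607 − 32 = 30575.

30575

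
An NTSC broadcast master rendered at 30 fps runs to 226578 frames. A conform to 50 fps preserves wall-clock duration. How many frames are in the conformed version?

Target frames = source frames × (target rate / source rate) = 226578 × (50)/(30) = 226578 × 5/3 = 377630.

377630 frames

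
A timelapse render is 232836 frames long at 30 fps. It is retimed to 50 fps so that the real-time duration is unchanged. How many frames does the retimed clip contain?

Target frames = source frames × (target rate / source rate) = 232836 × (50)/(30) = 232836 × 5/3 = 388060.

388060 frames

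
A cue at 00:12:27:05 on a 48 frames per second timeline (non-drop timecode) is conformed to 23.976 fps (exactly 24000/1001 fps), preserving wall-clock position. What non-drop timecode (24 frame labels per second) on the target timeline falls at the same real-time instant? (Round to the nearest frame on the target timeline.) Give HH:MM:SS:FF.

00:12:26:09

Source frame index: (0×3600 + 12×60 + 27) × 48 + 5 = 35861.
Real time: 35861 / (48) = 35861/48 s.
Target frame: (35861/48) × (24000/1001) = 2561500/143 ≈ 17912.587 → 17913.
At 24 labels/s: frame 17913 → 00:12:26:09.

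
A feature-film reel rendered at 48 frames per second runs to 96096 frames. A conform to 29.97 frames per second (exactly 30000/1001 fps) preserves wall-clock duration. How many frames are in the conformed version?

Target frames = source frames × (target rate / source rate) = 96096 × (30000/1001)/(48) = 96096 × 625/1001 = 60000.

60000 frames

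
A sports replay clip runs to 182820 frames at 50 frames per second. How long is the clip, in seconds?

3656.4 seconds

Running time = 182820 / (50) = 3656.4 s.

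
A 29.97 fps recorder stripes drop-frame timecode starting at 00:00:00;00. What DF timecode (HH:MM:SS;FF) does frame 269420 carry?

Ten DF minutes hold 17982 frames, so frame 269420 lies in block 14 (frames 251748–269729) with 17672 frames into that block.
The block's first minute is 1800 frames and the rest 1798 each; 17672 frames reaches minute 9, so 14 × 18 + 9 × 2 = 270 labels have been skipped so far.
Adding those back, label number 269420 + 270 = 269690 at 30 labels/s is 8989 s + 20 f = 2 h 29 min 49 s frame 20, i.e. 02:29:49;20.

02:29:49;20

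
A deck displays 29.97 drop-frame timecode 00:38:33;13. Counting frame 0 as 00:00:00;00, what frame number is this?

As if non-drop at 30 labels/s: (0 × 3600 + 38 × 60 + 33) × 30 + 13 = 69403.
Minute boundaries passed: 38; those not divisible by 10: 38 − 3 = 35; dropped labels = 2 × 35 = 70.
Actual frame index = 69403 − 70 = 69333.

69333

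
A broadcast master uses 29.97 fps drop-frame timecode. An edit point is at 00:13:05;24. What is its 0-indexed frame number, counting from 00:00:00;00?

23550

Complete 10-minute blocks: 1, each 17982 frames → 17982.
Remaining 3 whole minutes in the current block: 1800 + 2 × 1798 = 5396 frames.
Within the current minute: 5 × 30 + 24 − 2 = 172 (labels ;00/;01 skipped at this minute). Total = 17982 + 5396 + 172 = 23550.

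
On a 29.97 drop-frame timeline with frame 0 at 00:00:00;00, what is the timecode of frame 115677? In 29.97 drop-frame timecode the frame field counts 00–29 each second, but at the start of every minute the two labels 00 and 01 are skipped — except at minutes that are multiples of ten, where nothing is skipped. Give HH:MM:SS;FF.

01:04:19;23

Each 10-minute DF block holds 10 × 60 × 30 − 9 × 2 = 17982 frames. 115677 ÷ 17982 → 6 full blocks, remainder 7785.
Within the partial block the first minute is 1800 frames and each further minute 1798, so 4 further minute boundaries passed. Total skipped labels = 18 × 6 + 2 × 4 = 116.
Non-drop label index = 115677 + 116 = 115793; at 30 labels/s that is 01:04:19:23, i.e. DF 01:04:19;23.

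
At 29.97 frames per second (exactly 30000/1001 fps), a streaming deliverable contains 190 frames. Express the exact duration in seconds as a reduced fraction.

19019/3000 seconds

Running time = 190 ÷ (30000/1001) = 190 × 1001/30000 = 19019/3000 s.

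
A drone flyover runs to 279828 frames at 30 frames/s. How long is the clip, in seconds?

Running time = 279828 / (30) = 9327.6 s.

9327.6 seconds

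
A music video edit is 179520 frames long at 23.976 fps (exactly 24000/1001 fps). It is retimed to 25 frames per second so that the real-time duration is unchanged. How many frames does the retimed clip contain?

187187 frames

Target frames = source frames × (target rate / source rate) = 179520 × (25)/(24000/1001) = 179520 × 1001/960 = 187187.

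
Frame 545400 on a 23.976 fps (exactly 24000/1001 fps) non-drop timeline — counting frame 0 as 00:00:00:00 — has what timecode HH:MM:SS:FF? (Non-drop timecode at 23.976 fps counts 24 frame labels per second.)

545400 ÷ 24 = 22725 full seconds, remainder 0 frames.
22725 s = 6 h 18 min 45 s.
Timecode: 06:18:45:00.

06:18:45:00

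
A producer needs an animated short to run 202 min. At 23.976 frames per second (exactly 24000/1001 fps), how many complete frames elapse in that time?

290589 frames

202 min = 12120 s.
Frames = 12120 × 24000/1001 = 290880000/1001 ≈ 290589.4106.
Complete frames: 290589.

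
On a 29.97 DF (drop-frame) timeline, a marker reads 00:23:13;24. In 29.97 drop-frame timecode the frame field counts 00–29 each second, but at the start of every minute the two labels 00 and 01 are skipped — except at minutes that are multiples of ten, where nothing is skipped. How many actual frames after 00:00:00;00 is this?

Complete 10-minute blocks: 2, each 17982 frames → 35964.
Remaining 3 whole minutes in the current block: 1800 + 2 × 1798 = 5396 frames.
Within the current minute: 13 × 30 + 24 − 2 = 412 (labels ;00/;01 skipped at this minute). Total = 35964 + 5396 + 412 = 41772.

41772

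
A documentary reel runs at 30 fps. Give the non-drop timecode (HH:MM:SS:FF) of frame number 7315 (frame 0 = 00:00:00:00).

00:04:03:25

7315 ÷ 30 = 243 full seconds, remainder 25 frames.
243 s = 0 h 4 min 3 s.
Timecode: 00:04:03:25.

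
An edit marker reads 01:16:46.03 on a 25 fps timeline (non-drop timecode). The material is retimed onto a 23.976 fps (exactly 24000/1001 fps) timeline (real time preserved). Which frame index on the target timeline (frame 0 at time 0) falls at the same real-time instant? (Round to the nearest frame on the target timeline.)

Source frame index: (1×3600 + 16×60 + 46) × 25 + 3 = 115153.
Real time: 115153 / (25) = 115153/25 s.
Target frame: (115153/25) × (24000/1001) = 110546880/1001 ≈ 110436.444 → 110436.

frame 110436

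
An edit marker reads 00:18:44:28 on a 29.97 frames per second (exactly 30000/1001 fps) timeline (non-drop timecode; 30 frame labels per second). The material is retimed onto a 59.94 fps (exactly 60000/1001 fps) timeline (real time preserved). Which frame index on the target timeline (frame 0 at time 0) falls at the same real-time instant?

frame 67496

Source frame index: (0×3600 + 18×60 + 44) × 30 + 28 = 33748.
Real time: 33748 / (30000/1001) = 8445437/7500 s.
Target frame: (8445437/7500) × (60000/1001) = 67496.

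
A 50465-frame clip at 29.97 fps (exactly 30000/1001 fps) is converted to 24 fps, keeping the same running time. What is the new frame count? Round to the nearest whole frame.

Frames at target rate = 50465 × (24) / (30000/1001) = 10103093/250 ≈ 40412.372.
Nearest whole frame: 40412.

40412 frames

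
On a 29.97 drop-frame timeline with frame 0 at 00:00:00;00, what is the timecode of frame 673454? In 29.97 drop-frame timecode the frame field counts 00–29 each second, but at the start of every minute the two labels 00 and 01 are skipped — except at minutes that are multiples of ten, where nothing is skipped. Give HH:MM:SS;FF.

Ten DF minutes hold 17982 frames, so frame 673454 lies in block 37 (frames 665334–683315) with 8120 frames into that block.
The block's first minute is 1800 frames and the rest 1798 each; 8120 frames reaches minute 4, so 37 × 18 + 4 × 2 = 674 labels have been skipped so far.
Adding those back, label number 673454 + 674 = 674128 at 30 labels/s is 22470 s + 28 f = 6 h 14 min 30 s frame 28, i.e. 06:14:30;28.

06:14:30;28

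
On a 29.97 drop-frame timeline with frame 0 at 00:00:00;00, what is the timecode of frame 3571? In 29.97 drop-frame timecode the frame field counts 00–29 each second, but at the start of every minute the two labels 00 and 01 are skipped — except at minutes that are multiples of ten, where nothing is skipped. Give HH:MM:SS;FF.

00:01:59;03

Ten DF minutes hold 17982 frames, so frame 3571 lies in block 0 (frames 0–17981) with 3571 frames into that block.
The block's first minute is 1800 frames and the rest 1798 each; 3571 frames reaches minute 1, so 0 × 18 + 1 × 2 = 2 labels have been skipped so far.
Adding those back, label number 3571 + 2 = 3573 at 30 labels/s is 119 s + 3 f = 0 h 1 min 59 s frame 3, i.e. 00:01:59;03.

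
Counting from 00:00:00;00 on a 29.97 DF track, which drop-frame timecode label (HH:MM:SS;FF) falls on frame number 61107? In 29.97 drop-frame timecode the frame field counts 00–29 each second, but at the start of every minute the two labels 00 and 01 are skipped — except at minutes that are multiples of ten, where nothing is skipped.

Each 10-minute DF block holds 10 × 60 × 30 − 9 × 2 = 17982 frames. 61107 ÷ 17982 → 3 full blocks, remainder 7161.
Within the partial block the first minute is 1800 frames and each further minute 1798, so 3 further minute boundaries passed. Total skipped labels = 18 × 3 + 2 × 3 = 60.
Non-drop label index = 61107 + 60 = 61167; at 30 labels/s that is 00:33:58:27, i.e. DF 00:33:58;27.

00:33:58;27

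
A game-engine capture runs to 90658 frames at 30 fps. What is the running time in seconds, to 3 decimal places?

3021.933 seconds

Running time = 90658 × 1/30 = 45329/15 s ≈ 3021.933 s.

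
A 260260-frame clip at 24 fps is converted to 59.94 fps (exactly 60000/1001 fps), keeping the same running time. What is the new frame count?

Target frames = source frames × (target rate / source rate) = 260260 × (60000/1001)/(24) = 260260 × 2500/1001 = 650000.

650000 frames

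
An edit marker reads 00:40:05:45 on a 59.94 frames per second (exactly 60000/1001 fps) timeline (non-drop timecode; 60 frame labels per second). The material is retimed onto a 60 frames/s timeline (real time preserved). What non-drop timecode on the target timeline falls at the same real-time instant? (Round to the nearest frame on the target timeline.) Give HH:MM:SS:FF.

00:40:08:09

Source frame index: (0×3600 + 40×60 + 5) × 60 + 45 = 144345.
Real time: 144345 / (60000/1001) = 9632623/4000 s.
Target frame: (9632623/4000) × (60) = 28897869/200 ≈ 144489.345 → 144489.
At 60 labels/s: frame 144489 → 00:40:08:09.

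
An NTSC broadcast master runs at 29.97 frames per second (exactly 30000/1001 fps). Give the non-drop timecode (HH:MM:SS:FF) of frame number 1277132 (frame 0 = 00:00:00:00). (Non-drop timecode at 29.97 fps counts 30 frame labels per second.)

1277132 ÷ 30 = 42571 full seconds, remainder 2 frames.
42571 s = 11 h 49 min 31 s.
Timecode: 11:49:31:02.

11:49:31:02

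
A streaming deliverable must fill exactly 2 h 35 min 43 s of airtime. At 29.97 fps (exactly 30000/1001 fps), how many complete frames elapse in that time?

280009 frames

2 h 35 min 43 s = 9343 s.
Frames = 9343 × 30000/1001 = 280290000/1001 ≈ 280009.9900.
Complete frames: 280009.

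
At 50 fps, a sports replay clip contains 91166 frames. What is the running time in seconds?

1823.32 seconds

Running time = 91166 / (50) = 1823.32 s.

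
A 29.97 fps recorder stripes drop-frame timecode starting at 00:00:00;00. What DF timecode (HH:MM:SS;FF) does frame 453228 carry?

04:12:02;22

Ten DF minutes hold 17982 frames, so frame 453228 lies in block 25 (frames 449550–467531) with 3678 frames into that block.
The block's first minute is 1800 frames and the rest 1798 each; 3678 frames reaches minute 2, so 25 × 18 + 2 × 2 = 454 labels have been skipped so far.
Adding those back, label number 453228 + 454 = 453682 at 30 labels/s is 15122 s + 22 f = 4 h 12 min 2 s frame 22, i.e. 04:12:02;22.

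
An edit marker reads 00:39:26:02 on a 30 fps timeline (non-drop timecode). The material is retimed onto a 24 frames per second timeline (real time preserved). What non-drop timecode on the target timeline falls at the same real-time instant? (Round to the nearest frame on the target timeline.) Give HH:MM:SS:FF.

Source frame index: (0×3600 + 39×60 + 26) × 30 + 2 = 70982.
Real time: 70982 / (30) = 35491/15 s.
Target frame: (35491/15) × (24) = 283928/5 ≈ 56785.600 → 56786.
At 24 labels/s: frame 56786 → 00:39:26:02.

00:39:26:02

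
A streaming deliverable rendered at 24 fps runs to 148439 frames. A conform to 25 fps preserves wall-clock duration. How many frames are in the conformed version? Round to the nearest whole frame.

Frames at target rate = 148439 × (25) / (24) = 3710975/24 ≈ 154623.958.
Nearest whole frame: 154624.

154624 frames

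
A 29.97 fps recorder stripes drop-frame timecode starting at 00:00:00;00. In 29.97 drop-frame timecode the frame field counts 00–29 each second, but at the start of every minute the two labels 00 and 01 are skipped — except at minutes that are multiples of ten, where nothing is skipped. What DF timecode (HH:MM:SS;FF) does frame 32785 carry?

Each 10-minute DF block holds 10 × 60 × 30 − 9 × 2 = 17982 frames. 32785 ÷ 17982 → 1 full block, remainder 14803.
Within the partial block the first minute is 1800 frames and each further minute 1798, so 8 further minute boundaries passed. Total skipped labels = 18 × 1 + 2 × 8 = 34.
Non-drop label index = 32785 + 34 = 32819; at 30 labels/s that is 00:18:13:29, i.e. DF 00:18:13;29.

00:18:13;29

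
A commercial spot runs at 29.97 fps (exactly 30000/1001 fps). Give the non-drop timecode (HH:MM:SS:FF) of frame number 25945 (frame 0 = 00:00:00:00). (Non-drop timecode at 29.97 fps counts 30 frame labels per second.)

25945 ÷ 30 = 864 full seconds, remainder 25 frames.
864 s = 0 h 14 min 24 s.
Timecode: 00:14:24:25.

00:14:24:25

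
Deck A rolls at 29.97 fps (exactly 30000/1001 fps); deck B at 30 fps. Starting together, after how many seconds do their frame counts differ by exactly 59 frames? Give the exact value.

The gap grows by |30 − 30000/1001| = 30/1001 frames per second.
Time for a 59-frame gap: 59 ÷ (30/1001) = 59059/30 s.

59059/30 seconds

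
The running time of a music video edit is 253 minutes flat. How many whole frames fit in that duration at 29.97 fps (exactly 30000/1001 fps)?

253 min = 15180 s.
Frames = 15180 × 30000/1001 = 41400000/91 ≈ 454945.0549.
Complete frames: 454945.

454945 frames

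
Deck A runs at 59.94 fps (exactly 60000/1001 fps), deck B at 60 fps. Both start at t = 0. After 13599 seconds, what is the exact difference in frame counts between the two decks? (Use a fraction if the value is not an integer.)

A emits 60000/1001 × 13599 = 815940000/1001 frames; B emits 60 × 13599 = 815940.
Difference = 815940/1001 frames (≈ 815.1249); B is ahead of A.

815940/1001 frames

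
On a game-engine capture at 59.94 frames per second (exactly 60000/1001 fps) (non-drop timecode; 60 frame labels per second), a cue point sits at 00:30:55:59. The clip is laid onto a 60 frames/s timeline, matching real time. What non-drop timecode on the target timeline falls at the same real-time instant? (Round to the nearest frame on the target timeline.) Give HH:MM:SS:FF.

00:30:57:50

Source frame index: (0×3600 + 30×60 + 55) × 60 + 59 = 111359.
Real time: 111359 / (60000/1001) = 111470359/60000 s.
Target frame: (111470359/60000) × (60) = 111470359/1000 ≈ 111470.359 → 111470.
At 60 labels/s: frame 111470 → 00:30:57:50.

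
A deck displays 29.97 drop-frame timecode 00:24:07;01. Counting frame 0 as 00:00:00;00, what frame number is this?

Complete 10-minute blocks: 2, each 17982 frames → 35964.
Remaining 4 whole minutes in the current block: 1800 + 3 × 1798 = 7194 frames.
Within the current minute: 7 × 30 + 1 − 2 = 209 (labels ;00/;01 skipped at this minute). Total = 35964 + 7194 + 209 = 43367.

43367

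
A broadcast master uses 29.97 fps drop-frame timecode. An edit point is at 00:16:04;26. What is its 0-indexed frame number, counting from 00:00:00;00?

As if non-drop at 30 labels/s: (0 × 3600 + 16 × 60 + 4) × 30 + 26 = 28946.
Minute boundaries passed: 16; those not divisible by 10: 16 − 1 = 15; dropped labels = 2 × 15 = 30.
Actual frame index = 28946 − 30 = 28916.

28916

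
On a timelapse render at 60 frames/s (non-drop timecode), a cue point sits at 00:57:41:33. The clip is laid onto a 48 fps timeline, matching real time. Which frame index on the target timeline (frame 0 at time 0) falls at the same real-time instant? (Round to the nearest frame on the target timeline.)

frame 166154

Source frame index: (0×3600 + 57×60 + 41) × 60 + 33 = 207693.
Real time: 207693 / (60) = 69231/20 s.
Target frame: (69231/20) × (48) = 830772/5 ≈ 166154.400 → 166154.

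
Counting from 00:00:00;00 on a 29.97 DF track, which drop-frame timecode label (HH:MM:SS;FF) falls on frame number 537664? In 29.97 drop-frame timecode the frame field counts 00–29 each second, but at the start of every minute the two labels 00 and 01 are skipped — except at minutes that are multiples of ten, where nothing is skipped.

04:59:00;04

Ten DF minutes hold 17982 frames, so frame 537664 lies in block 29 (frames 521478–539459) with 16186 frames into that block.
The block's first minute is 1800 frames and the rest 1798 each; 16186 frames reaches minute 9, so 29 × 18 + 9 × 2 = 540 labels have been skipped so far.
Adding those back, label number 537664 + 540 = 538204 at 30 labels/s is 17940 s + 4 f = 4 h 59 min 0 s frame 4, i.e. 04:59:00;04.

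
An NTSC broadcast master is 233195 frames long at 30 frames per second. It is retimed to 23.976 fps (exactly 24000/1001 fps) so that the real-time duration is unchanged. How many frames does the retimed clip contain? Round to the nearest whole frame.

Frames at target rate = 233195 × (24000/1001) / (30) = 186556000/1001 ≈ 186369.630.
Nearest whole frame: 186370.

186370 frames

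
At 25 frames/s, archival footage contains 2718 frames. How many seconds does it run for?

Running time = 2718 / (25) = 108.72 s.

108.72 seconds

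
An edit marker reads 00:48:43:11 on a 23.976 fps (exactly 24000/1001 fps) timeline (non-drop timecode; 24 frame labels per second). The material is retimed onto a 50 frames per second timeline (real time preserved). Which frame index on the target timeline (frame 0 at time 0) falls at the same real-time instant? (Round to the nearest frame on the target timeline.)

frame 146319

Source frame index: (0×3600 + 48×60 + 43) × 24 + 11 = 70163.
Real time: 70163 / (24000/1001) = 70233163/24000 s.
Target frame: (70233163/24000) × (50) = 70233163/480 ≈ 146319.090 → 146319.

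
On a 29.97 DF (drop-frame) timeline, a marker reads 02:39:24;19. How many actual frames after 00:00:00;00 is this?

286651

As if non-drop at 30 labels/s: (2 × 3600 + 39 × 60 + 24) × 30 + 19 = 286939.
Minute boundaries passed: 159; those not divisible by 10: 159 − 15 = 144; dropped labels = 2 × 144 = 288.
Actual frame index = 286939 − 288 = 286651.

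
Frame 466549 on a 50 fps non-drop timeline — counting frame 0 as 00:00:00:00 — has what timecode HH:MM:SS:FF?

466549 ÷ 50 = 9330 full seconds, remainder 49 frames.
9330 s = 2 h 35 min 30 s.
Timecode: 02:35:30:49.

02:35:30:49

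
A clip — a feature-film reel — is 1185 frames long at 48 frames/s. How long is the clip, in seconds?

Running time = 1185 / (48) = 24.6875 s.

24.6875 seconds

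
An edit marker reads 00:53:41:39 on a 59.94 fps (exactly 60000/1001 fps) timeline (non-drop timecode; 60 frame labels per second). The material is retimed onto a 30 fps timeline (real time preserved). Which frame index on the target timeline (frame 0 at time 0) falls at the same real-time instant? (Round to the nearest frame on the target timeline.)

frame 96746

Source frame index: (0×3600 + 53×60 + 41) × 60 + 39 = 193299.
Real time: 193299 / (60000/1001) = 64497433/20000 s.
Target frame: (64497433/20000) × (30) = 193492299/2000 ≈ 96746.149 → 96746.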